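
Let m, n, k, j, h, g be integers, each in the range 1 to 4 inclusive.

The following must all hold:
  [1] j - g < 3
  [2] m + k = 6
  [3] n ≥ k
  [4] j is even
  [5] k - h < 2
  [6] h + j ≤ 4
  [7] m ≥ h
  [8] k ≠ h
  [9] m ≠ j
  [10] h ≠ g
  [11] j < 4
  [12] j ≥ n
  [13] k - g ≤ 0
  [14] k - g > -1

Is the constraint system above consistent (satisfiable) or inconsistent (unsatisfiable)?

Satisfiable

One satisfying assignment is m = 4, n = 2, k = 2, j = 2, h = 1, g = 2.
For the less obvious constraints — constraint 1: j - g = 0; constraint 2: m + k = 6; constraint 5: k - h = 1 — and the others hold by inspection.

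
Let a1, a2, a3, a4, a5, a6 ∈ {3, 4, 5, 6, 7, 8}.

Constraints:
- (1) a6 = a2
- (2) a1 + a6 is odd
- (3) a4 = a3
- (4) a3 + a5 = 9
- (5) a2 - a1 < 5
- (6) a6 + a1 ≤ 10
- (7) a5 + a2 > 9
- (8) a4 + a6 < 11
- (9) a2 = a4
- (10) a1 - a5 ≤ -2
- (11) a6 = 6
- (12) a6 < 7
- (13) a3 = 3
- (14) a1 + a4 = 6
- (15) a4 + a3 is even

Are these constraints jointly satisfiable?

Constraint 11 fixes a6 = 6 and constraint 13 fixes a3 = 3. Constraints 1, 3, and 9 give a6 = a2 = a4 = a3, so a6 = a3. But 6 ≠ 3 — contradiction.

Unsatisfiable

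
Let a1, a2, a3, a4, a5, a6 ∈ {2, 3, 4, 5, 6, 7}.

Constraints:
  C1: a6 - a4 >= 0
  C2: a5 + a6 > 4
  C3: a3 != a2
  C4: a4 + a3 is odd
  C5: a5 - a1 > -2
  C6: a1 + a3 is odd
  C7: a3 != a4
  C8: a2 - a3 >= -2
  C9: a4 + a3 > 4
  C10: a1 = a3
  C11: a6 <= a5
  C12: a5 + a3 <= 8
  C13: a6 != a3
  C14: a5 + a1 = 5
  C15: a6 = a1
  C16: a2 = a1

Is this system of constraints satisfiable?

From constraints 10 and 15, a6 = a1 = a3, so a6 = a3. But constraint 13 says a6 ≠ a3. Contradiction.

Unsatisfiable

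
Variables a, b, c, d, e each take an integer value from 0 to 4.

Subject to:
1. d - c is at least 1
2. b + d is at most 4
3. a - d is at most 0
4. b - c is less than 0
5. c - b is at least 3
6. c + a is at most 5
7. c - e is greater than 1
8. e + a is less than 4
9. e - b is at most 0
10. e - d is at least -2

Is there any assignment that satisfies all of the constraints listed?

Constraints 1, 5, 9, and 10 give d − c ≥ 1, c − b ≥ 3, b − e ≥ 0, e − d ≥ -2.
Adding all 4 inequalities: the left sides telescope to 0, and the right sides sum to 1 + 3 + 0 + (-2) = 2. So 0 ≥ 2, which is false.

Unsatisfiable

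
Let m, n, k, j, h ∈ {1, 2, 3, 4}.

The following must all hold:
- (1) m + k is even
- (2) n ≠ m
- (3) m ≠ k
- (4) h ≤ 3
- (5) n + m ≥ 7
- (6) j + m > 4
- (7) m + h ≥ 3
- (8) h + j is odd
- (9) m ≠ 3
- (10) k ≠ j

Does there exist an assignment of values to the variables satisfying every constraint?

Take m = 4, n = 3, k = 2, j = 1, h = 2. Then constraint 5: n + m = 7; constraint 6: j + m = 5; constraint 7: m + h = 6, and every other listed constraint is also met.

Satisfiable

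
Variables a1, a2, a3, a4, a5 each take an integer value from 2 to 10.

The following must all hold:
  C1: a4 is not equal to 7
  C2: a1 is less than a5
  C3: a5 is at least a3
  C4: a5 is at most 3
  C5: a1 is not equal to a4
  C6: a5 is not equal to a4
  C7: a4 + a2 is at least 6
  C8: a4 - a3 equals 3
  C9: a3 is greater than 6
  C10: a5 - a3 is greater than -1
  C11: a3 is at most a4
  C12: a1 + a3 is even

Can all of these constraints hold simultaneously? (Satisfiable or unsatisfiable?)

Unsatisfiable

From constraint 9: a3 ≥ 7. From constraints 3 and 4: a3 ≤ a5 and a5 ≤ 3, so a3 ≤ 3. But 3 < 7, so no value of a3 works.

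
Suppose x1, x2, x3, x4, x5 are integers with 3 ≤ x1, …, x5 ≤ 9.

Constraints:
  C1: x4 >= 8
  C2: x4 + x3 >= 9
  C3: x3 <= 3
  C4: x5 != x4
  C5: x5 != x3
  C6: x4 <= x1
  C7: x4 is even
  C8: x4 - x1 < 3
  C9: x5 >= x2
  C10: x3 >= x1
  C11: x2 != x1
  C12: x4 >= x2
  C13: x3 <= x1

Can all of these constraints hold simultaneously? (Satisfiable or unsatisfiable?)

From constraints 1 and 6: x1 ≥ x4 and x4 ≥ 8, so x1 ≥ 8. From constraints 3 and 10: x1 ≤ x3 and x3 ≤ 3, so x1 ≤ 3. But 3 < 8, so no value of x1 works.

Unsatisfiable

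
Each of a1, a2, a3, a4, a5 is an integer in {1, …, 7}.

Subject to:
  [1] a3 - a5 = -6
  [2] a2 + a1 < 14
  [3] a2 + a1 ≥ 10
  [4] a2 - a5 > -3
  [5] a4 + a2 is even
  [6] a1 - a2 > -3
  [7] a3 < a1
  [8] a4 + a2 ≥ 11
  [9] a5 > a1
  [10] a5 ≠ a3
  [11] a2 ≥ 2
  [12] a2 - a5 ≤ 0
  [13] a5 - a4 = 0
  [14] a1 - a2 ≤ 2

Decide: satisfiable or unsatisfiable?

The assignment a1 = 6, a2 = 7, a3 = 1, a4 = 7, a5 = 7 works:
  constraint 1 holds since a3 - a5 = -6.
  constraint 2 holds since a2 + a1 = 13.
  constraint 3 holds since a2 + a1 = 13.
The rest check out directly.

Satisfiable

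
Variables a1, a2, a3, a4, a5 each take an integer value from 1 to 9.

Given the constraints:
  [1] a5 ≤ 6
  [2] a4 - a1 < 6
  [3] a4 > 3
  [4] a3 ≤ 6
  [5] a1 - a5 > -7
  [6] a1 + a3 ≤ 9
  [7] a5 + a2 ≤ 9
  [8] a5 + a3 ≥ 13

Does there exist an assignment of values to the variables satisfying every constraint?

From constraint 1: a5 ≤ 6. From constraint 4: a3 ≤ 6. Hence a5 + a3 ≤ 12. But constraint 8 requires a5 + a3 ≥ 13, and 13 > 12. Contradiction.

Unsatisfiable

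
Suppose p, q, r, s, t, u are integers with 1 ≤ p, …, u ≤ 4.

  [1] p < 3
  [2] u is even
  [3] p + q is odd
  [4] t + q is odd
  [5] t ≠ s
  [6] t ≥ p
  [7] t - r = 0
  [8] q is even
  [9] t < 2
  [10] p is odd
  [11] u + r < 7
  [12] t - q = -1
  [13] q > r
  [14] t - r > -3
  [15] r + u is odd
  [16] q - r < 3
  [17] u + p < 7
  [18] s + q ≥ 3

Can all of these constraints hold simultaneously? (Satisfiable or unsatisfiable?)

Satisfiable

One satisfying assignment is p = 1, q = 2, r = 1, s = 4, t = 1, u = 4.
For the less obvious constraints — constraint 7: t - r = 0; constraint 11: u + r = 5 — and the others hold by inspection.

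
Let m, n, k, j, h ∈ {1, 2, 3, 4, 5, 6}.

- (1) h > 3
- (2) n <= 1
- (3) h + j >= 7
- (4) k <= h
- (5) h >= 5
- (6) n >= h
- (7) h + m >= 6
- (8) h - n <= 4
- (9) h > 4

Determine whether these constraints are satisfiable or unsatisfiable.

From constraints 5 and 6: n ≥ h and h ≥ 5, so n ≥ 5. From constraint 2: n ≤ 1. But 1 < 5, so no value of n works.

Unsatisfiable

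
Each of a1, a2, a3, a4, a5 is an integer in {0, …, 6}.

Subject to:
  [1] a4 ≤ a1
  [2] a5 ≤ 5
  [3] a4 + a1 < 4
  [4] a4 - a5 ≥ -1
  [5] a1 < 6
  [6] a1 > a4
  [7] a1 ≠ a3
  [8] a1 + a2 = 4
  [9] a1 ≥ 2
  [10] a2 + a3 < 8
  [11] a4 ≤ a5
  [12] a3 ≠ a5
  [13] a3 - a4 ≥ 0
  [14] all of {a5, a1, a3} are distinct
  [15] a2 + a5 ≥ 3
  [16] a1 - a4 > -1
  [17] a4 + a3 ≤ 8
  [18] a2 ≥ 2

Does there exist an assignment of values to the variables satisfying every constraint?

Satisfiable

The assignment a1 = 2, a2 = 2, a3 = 4, a4 = 1, a5 = 1 works:
  constraint 3 holds since a4 + a1 = 3.
  constraint 4 holds since a4 - a5 = 0.
  constraint 8 holds since a1 + a2 = 4.
The rest check out directly.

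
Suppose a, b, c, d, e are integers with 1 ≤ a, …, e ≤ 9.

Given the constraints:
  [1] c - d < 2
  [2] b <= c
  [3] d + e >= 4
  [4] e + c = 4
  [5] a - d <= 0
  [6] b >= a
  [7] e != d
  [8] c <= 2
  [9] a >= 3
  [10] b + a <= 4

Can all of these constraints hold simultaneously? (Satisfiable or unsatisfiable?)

From constraints 6 and 9: b ≥ a and a ≥ 3, so b ≥ 3. From constraints 2 and 8: b ≤ c and c ≤ 2, so b ≤ 2. But 2 < 3, so no value of b works.

Unsatisfiable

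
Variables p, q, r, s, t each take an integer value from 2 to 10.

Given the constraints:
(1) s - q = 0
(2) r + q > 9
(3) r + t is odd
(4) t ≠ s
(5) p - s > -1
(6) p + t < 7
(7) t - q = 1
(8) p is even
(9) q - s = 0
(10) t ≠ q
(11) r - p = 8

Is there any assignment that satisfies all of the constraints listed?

One satisfying assignment is p = 2, q = 2, r = 10, s = 2, t = 3.
For the less obvious constraints — constraint 1: s - q = 0; constraint 2: r + q = 12; constraint 5: p - s = 0 — and the others hold by inspection.

Satisfiable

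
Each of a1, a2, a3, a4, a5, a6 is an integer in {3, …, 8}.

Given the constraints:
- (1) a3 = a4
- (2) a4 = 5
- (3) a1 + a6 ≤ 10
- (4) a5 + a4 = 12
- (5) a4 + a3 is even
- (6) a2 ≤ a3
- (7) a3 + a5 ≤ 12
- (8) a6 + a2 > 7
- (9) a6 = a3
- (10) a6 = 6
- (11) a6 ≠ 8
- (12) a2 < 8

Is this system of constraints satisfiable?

Unsatisfiable

Constraint 10 fixes a6 = 6 and constraint 2 fixes a4 = 5. Constraints 1 and 9 give a6 = a3 = a4, so a6 = a4. But 6 ≠ 5 — contradiction.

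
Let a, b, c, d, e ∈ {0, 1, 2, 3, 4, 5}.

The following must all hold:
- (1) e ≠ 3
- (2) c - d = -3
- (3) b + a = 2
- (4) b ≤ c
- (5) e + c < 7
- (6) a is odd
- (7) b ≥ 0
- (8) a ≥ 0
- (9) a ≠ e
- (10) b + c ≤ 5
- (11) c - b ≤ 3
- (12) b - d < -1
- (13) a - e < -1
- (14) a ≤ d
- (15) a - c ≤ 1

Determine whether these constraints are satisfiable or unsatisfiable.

Satisfiable

One satisfying assignment is a = 1, b = 1, c = 1, d = 4, e = 4.
For the less obvious constraints — constraint 2: c - d = -3; constraint 3: b + a = 2 — and the others hold by inspection.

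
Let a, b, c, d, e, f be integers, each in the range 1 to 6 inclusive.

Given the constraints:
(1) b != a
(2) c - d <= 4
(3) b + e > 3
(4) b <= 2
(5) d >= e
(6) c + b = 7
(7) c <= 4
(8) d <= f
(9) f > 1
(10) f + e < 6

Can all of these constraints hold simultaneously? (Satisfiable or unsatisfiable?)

From constraint 7: c ≤ 4. From constraint 4: b ≤ 2. Hence c + b ≤ 6. But constraint 6 requires c + b = 7, and 7 > 6. Contradiction.

Unsatisfiable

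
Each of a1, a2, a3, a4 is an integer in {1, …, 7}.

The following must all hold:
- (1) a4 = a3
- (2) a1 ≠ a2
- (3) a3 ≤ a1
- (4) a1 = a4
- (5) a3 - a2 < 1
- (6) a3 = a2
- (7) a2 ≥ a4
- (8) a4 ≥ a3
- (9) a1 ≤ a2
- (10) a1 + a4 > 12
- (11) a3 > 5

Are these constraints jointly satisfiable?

Unsatisfiable

From constraints 1, 4, and 6, a1 = a4 = a3 = a2, so a1 = a2. But constraint 2 says a1 ≠ a2. Contradiction.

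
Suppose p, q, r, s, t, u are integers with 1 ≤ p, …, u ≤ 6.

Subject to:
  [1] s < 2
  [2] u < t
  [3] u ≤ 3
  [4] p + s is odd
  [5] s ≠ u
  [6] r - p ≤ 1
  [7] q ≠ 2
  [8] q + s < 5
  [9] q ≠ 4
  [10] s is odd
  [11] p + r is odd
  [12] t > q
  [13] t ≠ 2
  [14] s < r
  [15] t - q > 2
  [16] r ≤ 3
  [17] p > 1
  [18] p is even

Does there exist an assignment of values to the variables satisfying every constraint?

Satisfiable

The assignment p = 4, q = 1, r = 3, s = 1, t = 5, u = 3 works:
  constraint 6 holds since r - p = -1.
  constraint 8 holds since q + s = 2.
The rest check out directly.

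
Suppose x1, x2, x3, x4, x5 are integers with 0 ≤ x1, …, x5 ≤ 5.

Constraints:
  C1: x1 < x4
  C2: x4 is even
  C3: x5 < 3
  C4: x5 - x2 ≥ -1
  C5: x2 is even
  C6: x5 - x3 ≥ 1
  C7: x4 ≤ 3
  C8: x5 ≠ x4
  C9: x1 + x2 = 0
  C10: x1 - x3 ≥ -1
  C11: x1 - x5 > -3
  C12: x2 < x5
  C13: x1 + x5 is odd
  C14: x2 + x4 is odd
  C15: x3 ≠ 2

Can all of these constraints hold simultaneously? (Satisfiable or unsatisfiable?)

Constraint 5 makes x2 even and constraint 2 makes x4 even, so x2 + x4 must be even. Constraint 14 says x2 + x4 is odd — contradiction.

Unsatisfiable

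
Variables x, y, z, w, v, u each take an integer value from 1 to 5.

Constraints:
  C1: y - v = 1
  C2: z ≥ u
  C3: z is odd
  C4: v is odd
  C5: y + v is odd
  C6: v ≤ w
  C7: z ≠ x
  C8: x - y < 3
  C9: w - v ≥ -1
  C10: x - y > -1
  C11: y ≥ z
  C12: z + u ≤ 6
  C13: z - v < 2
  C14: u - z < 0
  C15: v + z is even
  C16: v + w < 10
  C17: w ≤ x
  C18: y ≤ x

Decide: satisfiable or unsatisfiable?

Satisfiable

The assignment x = 5, y = 4, z = 3, w = 4, v = 3, u = 1 works:
  constraint 1 holds since y - v = 1.
  constraint 8 holds since x - y = 1.
  constraint 9 holds since w - v = 1.
The rest check out directly.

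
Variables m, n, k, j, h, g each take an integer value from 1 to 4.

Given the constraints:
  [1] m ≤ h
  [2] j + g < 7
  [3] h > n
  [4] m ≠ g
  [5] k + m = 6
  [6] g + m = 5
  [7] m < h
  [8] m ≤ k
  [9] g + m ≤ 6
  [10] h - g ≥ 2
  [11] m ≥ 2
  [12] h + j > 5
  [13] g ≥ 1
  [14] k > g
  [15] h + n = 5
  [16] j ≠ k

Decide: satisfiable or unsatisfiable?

Satisfiable

Try m = 3, n = 1, k = 3, j = 4, h = 4, g = 2.
Check constraint 2: j + g = 6; constraint 5: k + m = 6; constraint 6: g + m = 5. The remaining constraints are straightforward to verify.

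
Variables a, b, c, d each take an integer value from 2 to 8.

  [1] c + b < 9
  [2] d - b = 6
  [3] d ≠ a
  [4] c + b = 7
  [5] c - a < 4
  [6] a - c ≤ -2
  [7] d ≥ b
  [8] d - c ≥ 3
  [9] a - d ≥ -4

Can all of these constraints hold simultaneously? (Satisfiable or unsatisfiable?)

Unsatisfiable

Constraints 6, 8, and 9 give a − d ≥ -4, d − c ≥ 3, c − a ≥ 2.
Adding all 3 inequalities: the left sides telescope to 0, and the right sides sum to (-4) + 3 + 2 = 1. So 0 ≥ 1, which is false.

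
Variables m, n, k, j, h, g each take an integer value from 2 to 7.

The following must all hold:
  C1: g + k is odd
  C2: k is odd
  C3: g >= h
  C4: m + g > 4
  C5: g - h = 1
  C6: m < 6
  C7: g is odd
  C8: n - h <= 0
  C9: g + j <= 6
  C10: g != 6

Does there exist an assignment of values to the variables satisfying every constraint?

Unsatisfiable

Constraint 7 makes g odd and constraint 2 makes k odd, so g + k must be even. Constraint 1 says g + k is odd — contradiction.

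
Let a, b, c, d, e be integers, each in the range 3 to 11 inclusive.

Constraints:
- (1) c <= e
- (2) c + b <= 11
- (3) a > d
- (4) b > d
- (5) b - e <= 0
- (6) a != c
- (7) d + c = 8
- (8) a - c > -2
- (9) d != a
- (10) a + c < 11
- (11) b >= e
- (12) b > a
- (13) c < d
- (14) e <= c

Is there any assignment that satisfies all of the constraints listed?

Unsatisfiable

Constraints 3, 5, 12, 13, and 14 give a < b, b ≤ e, e ≤ c, c < d, d < a. Chaining: a < b ≤ e ≤ c < d < a, which forces a < a — impossible.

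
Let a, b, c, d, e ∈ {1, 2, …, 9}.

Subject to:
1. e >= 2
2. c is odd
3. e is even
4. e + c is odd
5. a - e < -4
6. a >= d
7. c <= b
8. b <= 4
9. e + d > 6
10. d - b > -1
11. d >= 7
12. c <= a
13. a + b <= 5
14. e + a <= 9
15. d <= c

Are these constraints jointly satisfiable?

From constraints 11 and 15: c ≥ d and d ≥ 7, so c ≥ 7. From constraints 7 and 8: c ≤ b and b ≤ 4, so c ≤ 4. But 4 < 7, so no value of c works.

Unsatisfiable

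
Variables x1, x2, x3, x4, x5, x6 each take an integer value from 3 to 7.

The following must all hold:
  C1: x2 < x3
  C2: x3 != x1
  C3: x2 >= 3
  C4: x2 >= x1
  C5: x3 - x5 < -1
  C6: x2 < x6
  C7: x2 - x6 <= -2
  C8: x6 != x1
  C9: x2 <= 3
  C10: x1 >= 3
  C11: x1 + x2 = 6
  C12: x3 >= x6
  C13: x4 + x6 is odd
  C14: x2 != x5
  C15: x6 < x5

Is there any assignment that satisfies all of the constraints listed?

Satisfiable

One satisfying assignment is x1 = 3, x2 = 3, x3 = 5, x4 = 4, x5 = 7, x6 = 5.
For the less obvious constraints — constraint 5: x3 - x5 = -2; constraint 7: x2 - x6 = -2; constraint 11: x1 + x2 = 6 — and the others hold by inspection.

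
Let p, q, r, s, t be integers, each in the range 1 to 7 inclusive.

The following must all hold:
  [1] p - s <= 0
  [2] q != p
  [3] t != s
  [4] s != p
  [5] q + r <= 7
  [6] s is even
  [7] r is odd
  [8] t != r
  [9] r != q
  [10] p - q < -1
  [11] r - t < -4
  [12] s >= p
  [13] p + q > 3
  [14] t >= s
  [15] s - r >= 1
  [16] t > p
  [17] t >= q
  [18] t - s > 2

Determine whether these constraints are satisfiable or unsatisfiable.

Take p = 1, q = 4, r = 1, s = 2, t = 6. Then constraint 1: p - s = -1; constraint 5: q + r = 5, and every other listed constraint is also met.

Satisfiable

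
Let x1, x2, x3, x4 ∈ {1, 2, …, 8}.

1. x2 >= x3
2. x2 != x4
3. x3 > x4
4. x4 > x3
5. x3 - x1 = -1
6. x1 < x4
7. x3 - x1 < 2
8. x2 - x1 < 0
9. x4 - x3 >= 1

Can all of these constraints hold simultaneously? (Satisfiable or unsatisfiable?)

Unsatisfiable

Constraints 1, 3, 6, and 8 give x2 < x1, x1 < x4, x4 < x3, x3 ≤ x2. Chaining: x2 < x1 < x4 < x3 ≤ x2, which forces x2 < x2 — impossible.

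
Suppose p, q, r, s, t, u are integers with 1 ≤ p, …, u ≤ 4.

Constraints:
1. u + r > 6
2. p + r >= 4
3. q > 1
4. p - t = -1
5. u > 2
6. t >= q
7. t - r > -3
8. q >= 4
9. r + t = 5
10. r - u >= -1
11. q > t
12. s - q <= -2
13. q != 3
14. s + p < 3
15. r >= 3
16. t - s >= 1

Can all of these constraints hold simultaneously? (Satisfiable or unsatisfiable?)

Unsatisfiable

From constraint 15: r ≥ 3. From constraints 6 and 8: t ≥ q ≥ 4. Hence r + t ≥ 7. But constraint 9 requires r + t = 5, and 5 < 7. Contradiction.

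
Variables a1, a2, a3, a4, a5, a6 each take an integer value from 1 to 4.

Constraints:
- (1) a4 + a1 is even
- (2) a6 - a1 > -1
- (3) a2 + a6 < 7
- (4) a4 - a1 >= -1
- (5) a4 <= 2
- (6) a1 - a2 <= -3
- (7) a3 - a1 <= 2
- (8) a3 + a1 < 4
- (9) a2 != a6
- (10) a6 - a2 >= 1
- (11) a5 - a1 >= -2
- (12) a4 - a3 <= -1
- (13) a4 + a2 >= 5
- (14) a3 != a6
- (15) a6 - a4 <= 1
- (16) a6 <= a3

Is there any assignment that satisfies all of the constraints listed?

Unsatisfiable

Constraints 6, 7, 10, 12, and 15 give a1 − a3 ≥ -2, a3 − a4 ≥ 1, a4 − a6 ≥ -1, a6 − a2 ≥ 1, a2 − a1 ≥ 3.
Adding all 5 inequalities: the left sides telescope to 0, and the right sides sum to (-2) + 1 + (-1) + 1 + 3 = 2. So 0 ≥ 2, which is false.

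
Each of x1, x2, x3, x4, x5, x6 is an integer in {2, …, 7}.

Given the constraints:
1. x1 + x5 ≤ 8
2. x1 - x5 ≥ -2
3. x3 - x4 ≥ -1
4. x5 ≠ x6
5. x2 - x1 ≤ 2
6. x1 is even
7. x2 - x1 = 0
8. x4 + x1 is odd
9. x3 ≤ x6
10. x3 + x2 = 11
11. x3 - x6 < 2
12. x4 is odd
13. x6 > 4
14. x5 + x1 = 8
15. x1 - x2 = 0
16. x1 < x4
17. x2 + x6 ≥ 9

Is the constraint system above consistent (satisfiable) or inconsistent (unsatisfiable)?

Try x1 = 4, x2 = 4, x3 = 7, x4 = 5, x5 = 4, x6 = 7.
Check constraint 1: x1 + x5 = 8; constraint 2: x1 - x5 = 0; constraint 3: x3 - x4 = 2. The remaining constraints are straightforward to verify.

Satisfiable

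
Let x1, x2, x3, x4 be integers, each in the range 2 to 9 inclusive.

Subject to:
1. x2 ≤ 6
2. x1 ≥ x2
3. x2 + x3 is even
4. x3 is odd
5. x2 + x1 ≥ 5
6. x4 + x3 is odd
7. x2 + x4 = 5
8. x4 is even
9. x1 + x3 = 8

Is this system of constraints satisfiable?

Try x1 = 3, x2 = 3, x3 = 5, x4 = 2.
Check constraint 5: x2 + x1 = 6; constraint 7: x2 + x4 = 5. The remaining constraints are straightforward to verify.

Satisfiable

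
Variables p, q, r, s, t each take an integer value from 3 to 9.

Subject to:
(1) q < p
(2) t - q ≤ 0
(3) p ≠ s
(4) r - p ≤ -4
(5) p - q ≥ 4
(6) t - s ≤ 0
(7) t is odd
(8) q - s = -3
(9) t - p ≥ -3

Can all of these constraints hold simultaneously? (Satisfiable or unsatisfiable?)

Unsatisfiable

Constraints 2, 5, and 9 give t − p ≥ -3, p − q ≥ 4, q − t ≥ 0.
Adding all 3 inequalities: the left sides telescope to 0, and the right sides sum to (-3) + 4 + 0 = 1. So 0 ≥ 1, which is false.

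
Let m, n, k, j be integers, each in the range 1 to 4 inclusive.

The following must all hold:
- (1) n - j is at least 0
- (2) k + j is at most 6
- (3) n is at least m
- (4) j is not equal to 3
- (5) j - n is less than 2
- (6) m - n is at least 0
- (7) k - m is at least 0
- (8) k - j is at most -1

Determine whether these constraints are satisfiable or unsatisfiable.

Unsatisfiable

Constraints 1, 6, 7, and 8 give j − k ≥ 1, k − m ≥ 0, m − n ≥ 0, n − j ≥ 0.
Adding all 4 inequalities: the left sides telescope to 0, and the right sides sum to 1 + 0 + 0 + 0 = 1. So 0 ≥ 1, which is false.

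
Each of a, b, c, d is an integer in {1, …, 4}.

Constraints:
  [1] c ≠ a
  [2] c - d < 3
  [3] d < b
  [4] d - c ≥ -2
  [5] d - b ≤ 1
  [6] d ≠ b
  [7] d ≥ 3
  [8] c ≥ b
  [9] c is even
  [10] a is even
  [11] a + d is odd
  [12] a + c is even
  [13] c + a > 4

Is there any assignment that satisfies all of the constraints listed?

The assignment a = 2, b = 4, c = 4, d = 3 works:
  constraint 2 holds since c - d = 1.
  constraint 4 holds since d - c = -1.
The rest check out directly.

Satisfiable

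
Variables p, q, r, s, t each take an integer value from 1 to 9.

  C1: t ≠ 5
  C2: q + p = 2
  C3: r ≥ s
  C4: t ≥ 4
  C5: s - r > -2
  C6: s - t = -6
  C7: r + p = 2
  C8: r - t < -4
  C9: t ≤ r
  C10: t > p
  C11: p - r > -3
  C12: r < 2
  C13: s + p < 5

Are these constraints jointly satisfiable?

From constraints 4 and 9: r ≥ t and t ≥ 4, so r ≥ 4. From constraint 12: r ≤ 1. But 1 < 4, so no value of r works.

Unsatisfiable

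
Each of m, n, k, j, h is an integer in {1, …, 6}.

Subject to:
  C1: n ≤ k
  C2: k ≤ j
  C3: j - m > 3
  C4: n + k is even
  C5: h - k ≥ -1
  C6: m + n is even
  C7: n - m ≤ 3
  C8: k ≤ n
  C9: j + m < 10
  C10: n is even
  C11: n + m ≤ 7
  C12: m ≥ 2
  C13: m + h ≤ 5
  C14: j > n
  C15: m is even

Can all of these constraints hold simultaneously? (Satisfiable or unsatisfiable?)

Satisfiable

One satisfying assignment is m = 2, n = 2, k = 2, j = 6, h = 2.
For the less obvious constraints — constraint 3: j - m = 4; constraint 5: h - k = 0 — and the others hold by inspection.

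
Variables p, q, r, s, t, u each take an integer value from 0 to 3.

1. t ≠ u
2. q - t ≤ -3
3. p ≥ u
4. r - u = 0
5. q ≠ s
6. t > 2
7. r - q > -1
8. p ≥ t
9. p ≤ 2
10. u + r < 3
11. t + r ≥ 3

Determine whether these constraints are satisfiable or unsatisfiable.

From constraint 6: t ≥ 3. From constraints 8 and 9: t ≤ p and p ≤ 2, so t ≤ 2. But 2 < 3, so no value of t works.

Unsatisfiable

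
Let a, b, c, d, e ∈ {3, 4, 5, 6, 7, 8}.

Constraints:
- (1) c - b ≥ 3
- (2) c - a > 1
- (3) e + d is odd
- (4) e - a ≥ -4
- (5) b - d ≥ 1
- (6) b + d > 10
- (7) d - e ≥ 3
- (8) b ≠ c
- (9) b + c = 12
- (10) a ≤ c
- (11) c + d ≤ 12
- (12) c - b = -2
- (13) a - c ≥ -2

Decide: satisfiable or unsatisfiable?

Unsatisfiable

Constraints 1, 4, 5, 7, and 13 give b − d ≥ 1, d − e ≥ 3, e − a ≥ -4, a − c ≥ -2, c − b ≥ 3.
Adding all 5 inequalities: the left sides telescope to 0, and the right sides sum to 1 + 3 + (-4) + (-2) + 3 = 1. So 0 ≥ 1, which is false.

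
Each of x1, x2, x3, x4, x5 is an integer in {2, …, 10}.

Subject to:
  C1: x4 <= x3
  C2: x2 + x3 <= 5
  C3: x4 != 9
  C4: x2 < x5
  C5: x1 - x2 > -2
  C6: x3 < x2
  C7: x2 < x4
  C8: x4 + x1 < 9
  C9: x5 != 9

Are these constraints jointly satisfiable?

Unsatisfiable

Constraints 1, 6, and 7 give x3 < x2, x2 < x4, x4 ≤ x3. Chaining: x3 < x2 < x4 ≤ x3, which forces x3 < x3 — impossible.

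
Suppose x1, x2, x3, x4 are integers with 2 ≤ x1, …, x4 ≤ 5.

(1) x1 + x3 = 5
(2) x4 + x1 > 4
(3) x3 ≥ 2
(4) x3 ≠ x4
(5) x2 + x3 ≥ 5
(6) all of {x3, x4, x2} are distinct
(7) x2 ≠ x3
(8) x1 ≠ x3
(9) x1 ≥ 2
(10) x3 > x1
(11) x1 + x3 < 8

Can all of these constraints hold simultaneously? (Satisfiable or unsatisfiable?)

Satisfiable

Take x1 = 2, x2 = 2, x3 = 3, x4 = 4. Then constraint 1: x1 + x3 = 5; constraint 2: x4 + x1 = 6; constraint 5: x2 + x3 = 5, and every other listed constraint is also met.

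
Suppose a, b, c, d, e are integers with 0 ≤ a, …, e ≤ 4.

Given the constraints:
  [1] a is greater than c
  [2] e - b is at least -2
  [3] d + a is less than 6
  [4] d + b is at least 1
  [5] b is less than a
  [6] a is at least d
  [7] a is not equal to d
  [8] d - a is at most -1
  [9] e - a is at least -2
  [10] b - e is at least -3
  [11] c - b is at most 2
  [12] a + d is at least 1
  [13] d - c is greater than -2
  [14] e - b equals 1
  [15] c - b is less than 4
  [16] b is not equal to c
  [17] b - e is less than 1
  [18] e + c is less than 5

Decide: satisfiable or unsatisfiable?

Satisfiable

Setting (a, b, c, d, e) = (3, 0, 1, 1, 1) satisfies everything: constraint 2: e - b = 1; constraint 3: d + a = 4; constraint 4: d + b = 1, and the others follow.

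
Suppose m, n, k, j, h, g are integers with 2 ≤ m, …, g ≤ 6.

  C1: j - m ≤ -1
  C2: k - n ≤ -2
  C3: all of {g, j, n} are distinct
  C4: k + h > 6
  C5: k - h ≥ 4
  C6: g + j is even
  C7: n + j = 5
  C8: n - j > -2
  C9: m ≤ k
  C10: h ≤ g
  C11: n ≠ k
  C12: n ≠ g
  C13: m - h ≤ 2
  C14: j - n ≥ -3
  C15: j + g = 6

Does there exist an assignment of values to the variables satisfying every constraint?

Constraints 1, 2, 5, 13, and 14 give h − m ≥ -2, m − j ≥ 1, j − n ≥ -3, n − k ≥ 2, k − h ≥ 4.
Adding all 5 inequalities: the left sides telescope to 0, and the right sides sum to (-2) + 1 + (-3) + 2 + 4 = 2. So 0 ≥ 2, which is false.

Unsatisfiable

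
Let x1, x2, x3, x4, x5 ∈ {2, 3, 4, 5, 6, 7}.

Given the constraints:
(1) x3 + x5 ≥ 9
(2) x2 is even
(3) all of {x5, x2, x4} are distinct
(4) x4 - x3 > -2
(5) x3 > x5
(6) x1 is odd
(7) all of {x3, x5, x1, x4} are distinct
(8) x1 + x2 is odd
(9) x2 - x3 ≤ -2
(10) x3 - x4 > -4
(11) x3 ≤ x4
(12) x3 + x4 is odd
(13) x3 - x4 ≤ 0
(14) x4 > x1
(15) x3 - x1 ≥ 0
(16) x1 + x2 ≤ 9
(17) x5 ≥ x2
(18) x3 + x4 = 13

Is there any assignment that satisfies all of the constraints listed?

Take x1 = 5, x2 = 2, x3 = 6, x4 = 7, x5 = 4. Then constraint 1: x3 + x5 = 10; constraint 4: x4 - x3 = 1, and every other listed constraint is also met.

Satisfiable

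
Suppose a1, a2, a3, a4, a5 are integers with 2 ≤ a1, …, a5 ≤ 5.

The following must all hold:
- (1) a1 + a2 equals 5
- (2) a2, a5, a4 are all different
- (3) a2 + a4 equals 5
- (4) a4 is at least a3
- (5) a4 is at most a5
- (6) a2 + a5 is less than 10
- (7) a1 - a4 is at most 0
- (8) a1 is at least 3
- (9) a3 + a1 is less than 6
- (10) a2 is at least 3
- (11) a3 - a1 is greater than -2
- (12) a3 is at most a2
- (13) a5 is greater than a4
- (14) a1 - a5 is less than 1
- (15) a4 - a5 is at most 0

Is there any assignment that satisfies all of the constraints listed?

From constraint 8: a1 ≥ 3. From constraint 10: a2 ≥ 3. Hence a1 + a2 ≥ 6. But constraint 1 requires a1 + a2 = 5, and 5 < 6. Contradiction.

Unsatisfiable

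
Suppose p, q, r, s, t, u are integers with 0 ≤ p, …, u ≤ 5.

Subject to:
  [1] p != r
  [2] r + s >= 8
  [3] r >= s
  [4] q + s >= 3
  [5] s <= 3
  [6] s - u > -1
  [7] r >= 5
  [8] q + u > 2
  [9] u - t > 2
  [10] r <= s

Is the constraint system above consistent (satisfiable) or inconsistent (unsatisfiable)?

From constraints 7 and 10: s ≥ r and r ≥ 5, so s ≥ 5. From constraint 5: s ≤ 3. But 3 < 5, so no value of s works.

Unsatisfiable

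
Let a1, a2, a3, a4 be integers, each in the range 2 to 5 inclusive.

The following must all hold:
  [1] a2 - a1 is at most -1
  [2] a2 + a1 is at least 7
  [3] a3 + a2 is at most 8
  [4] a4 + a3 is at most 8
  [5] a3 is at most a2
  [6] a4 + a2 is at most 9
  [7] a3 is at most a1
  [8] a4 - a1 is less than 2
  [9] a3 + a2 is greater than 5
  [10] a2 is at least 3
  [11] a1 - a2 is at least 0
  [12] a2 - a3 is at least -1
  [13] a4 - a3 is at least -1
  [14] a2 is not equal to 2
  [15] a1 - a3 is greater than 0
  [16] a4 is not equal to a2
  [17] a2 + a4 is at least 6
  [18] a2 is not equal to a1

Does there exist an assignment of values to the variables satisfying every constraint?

Satisfiable

Setting (a1, a2, a3, a4) = (5, 3, 3, 5) satisfies everything: constraint 1: a2 - a1 = -2; constraint 2: a2 + a1 = 8; constraint 3: a3 + a2 = 6, and the others follow.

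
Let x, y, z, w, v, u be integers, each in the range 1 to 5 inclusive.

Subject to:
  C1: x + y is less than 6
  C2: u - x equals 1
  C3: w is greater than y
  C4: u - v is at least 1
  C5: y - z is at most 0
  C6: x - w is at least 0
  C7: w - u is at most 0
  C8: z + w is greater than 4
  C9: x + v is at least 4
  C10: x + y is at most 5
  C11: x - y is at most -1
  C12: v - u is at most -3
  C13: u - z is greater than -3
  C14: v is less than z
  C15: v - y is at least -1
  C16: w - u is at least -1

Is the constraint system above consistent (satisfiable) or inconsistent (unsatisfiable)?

Unsatisfiable

Constraints 6, 11, 12, 15, and 16 give w − u ≥ -1, u − v ≥ 3, v − y ≥ -1, y − x ≥ 1, x − w ≥ 0.
Adding all 5 inequalities: the left sides telescope to 0, and the right sides sum to (-1) + 3 + (-1) + 1 + 0 = 2. So 0 ≥ 2, which is false.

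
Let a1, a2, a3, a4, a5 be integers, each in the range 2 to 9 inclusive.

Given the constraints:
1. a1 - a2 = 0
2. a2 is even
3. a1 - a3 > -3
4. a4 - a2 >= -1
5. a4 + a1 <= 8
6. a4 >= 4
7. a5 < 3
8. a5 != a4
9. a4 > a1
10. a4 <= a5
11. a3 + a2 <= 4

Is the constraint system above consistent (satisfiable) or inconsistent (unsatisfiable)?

Unsatisfiable

From constraints 6 and 10: a5 ≥ a4 and a4 ≥ 4, so a5 ≥ 4. From constraint 7: a5 ≤ 2. But 2 < 4, so no value of a5 works.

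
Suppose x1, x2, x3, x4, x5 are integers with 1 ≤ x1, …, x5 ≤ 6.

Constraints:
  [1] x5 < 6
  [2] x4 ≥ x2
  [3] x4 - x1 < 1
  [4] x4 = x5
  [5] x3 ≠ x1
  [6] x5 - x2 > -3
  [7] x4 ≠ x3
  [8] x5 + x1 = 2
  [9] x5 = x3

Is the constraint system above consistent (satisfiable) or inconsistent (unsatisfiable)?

Unsatisfiable

From constraints 4 and 9, x4 = x5 = x3, so x4 = x3. But constraint 7 says x4 ≠ x3. Contradiction.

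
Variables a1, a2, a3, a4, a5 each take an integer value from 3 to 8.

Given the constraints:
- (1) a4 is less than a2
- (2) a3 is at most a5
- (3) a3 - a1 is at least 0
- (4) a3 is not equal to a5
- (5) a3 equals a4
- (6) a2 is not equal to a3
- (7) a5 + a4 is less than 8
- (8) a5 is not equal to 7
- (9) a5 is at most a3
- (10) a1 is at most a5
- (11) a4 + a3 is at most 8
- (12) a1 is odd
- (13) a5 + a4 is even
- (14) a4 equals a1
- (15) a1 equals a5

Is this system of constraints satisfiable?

Unsatisfiable

From constraints 5, 14, and 15, a3 = a4 = a1 = a5, so a3 = a5. But constraint 4 says a3 ≠ a5. Contradiction.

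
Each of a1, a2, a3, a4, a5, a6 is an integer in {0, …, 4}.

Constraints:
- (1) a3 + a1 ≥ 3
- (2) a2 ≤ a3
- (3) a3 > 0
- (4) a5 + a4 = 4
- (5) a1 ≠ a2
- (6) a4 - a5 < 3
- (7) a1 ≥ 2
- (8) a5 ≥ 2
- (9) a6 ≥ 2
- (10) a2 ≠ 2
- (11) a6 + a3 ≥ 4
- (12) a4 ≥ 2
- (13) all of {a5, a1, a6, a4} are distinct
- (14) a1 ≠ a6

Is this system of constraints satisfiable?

Constraints 7, 8, 9, and 12 confine each of a5, a1, a6, a4 to the 3 values {2, …, 4} (the domain already gives each ≤ 4).
Constraint 13 requires all 4 of them to be distinct, but only 3 values are available — impossible by the pigeonhole principle.

Unsatisfiable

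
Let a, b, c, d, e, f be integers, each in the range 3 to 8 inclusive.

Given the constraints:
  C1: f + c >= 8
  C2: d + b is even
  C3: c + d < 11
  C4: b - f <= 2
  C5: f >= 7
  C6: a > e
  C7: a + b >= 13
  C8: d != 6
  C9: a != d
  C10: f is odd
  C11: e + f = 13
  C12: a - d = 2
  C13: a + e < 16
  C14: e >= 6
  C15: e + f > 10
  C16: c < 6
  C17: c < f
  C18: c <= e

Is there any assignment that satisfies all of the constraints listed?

Satisfiable

Take a = 7, b = 7, c = 3, d = 5, e = 6, f = 7. Then constraint 1: f + c = 10; constraint 3: c + d = 8, and every other listed constraint is also met.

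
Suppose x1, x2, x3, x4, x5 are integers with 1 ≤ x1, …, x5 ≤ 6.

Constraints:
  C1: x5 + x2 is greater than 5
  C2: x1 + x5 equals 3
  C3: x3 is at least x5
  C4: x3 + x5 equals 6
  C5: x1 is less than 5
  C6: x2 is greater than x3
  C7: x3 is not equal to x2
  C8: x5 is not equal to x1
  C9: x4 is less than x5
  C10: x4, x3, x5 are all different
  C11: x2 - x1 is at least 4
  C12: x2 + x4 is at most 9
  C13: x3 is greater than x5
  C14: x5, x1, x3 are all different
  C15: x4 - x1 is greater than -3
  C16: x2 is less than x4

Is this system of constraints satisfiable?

Unsatisfiable

Constraints 6, 9, 13, and 16 give x3 < x2, x2 < x4, x4 < x5, x5 < x3. Chaining: x3 < x2 < x4 < x5 < x3, which forces x3 < x3 — impossible.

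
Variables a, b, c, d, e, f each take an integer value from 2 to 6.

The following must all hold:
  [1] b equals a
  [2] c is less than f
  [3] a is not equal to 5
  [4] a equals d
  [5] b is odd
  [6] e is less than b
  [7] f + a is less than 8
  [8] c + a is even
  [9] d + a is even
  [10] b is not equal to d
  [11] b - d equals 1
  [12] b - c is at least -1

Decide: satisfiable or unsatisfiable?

From constraints 1 and 4, b = a = d, so b = d. But constraint 10 says b ≠ d. Contradiction.

Unsatisfiable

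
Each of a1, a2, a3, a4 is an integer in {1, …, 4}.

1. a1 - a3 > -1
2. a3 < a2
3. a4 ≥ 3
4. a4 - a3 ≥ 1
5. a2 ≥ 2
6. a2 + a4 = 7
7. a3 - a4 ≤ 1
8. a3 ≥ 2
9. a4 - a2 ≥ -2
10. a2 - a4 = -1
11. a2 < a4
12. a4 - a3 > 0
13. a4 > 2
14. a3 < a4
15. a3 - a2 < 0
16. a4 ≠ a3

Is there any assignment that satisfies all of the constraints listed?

Try a1 = 4, a2 = 3, a3 = 2, a4 = 4.
Check constraint 1: a1 - a3 = 2; constraint 4: a4 - a3 = 2; constraint 6: a2 + a4 = 7. The remaining constraints are straightforward to verify.

Satisfiable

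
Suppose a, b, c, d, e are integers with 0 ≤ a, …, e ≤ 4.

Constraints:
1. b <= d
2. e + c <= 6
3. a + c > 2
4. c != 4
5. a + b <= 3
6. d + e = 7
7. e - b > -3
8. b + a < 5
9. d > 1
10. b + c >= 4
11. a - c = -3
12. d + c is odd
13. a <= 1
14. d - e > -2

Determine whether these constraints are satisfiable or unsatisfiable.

One satisfying assignment is a = 0, b = 3, c = 3, d = 4, e = 3.
For the less obvious constraints — constraint 2: e + c = 6; constraint 3: a + c = 3; constraint 5: a + b = 3 — and the others hold by inspection.

Satisfiable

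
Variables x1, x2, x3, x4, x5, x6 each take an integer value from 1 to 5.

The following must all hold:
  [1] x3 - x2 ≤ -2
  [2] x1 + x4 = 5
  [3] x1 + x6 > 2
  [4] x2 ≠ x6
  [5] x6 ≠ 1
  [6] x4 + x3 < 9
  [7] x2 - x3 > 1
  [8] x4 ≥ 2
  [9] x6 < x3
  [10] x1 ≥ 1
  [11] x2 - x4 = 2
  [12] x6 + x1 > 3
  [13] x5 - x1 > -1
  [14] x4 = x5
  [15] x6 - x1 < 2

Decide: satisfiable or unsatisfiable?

Satisfiable

Setting (x1, x2, x3, x4, x5, x6) = (2, 5, 3, 3, 3, 2) satisfies everything: constraint 1: x3 - x2 = -2; constraint 2: x1 + x4 = 5, and the others follow.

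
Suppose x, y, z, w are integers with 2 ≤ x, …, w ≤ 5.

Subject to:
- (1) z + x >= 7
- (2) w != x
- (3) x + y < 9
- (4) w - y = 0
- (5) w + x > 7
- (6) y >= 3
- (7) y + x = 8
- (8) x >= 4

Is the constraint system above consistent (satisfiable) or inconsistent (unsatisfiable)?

Take x = 5, y = 3, z = 4, w = 3. Then constraint 1: z + x = 9; constraint 3: x + y = 8, and every other listed constraint is also met.

Satisfiable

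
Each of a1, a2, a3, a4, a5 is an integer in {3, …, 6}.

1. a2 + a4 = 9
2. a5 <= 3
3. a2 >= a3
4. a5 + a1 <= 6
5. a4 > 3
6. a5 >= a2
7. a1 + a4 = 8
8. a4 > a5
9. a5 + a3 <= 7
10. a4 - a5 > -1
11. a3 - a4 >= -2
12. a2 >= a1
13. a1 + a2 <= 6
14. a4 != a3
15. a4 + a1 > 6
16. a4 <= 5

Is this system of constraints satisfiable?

From constraints 2 and 6: a2 ≤ a5 ≤ 3. From constraint 16: a4 ≤ 5. Hence a2 + a4 ≤ 8. But constraint 1 requires a2 + a4 = 9, and 9 > 8. Contradiction.

Unsatisfiable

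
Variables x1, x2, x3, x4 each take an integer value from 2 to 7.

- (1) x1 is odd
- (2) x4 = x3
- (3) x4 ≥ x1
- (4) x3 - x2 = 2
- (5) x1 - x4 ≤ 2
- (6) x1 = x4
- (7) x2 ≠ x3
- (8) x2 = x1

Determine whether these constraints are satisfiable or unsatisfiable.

Unsatisfiable

From constraints 2, 6, and 8, x2 = x1 = x4 = x3, so x2 = x3. But constraint 7 says x2 ≠ x3. Contradiction.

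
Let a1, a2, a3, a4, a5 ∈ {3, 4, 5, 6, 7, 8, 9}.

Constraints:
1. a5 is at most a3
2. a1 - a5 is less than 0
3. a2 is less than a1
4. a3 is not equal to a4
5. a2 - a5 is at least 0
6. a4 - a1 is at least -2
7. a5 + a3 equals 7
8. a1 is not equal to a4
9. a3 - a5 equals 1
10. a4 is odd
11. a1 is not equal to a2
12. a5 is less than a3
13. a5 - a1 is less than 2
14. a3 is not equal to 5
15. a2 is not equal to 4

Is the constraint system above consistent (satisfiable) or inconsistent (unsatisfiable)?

Unsatisfiable

Constraints 2, 3, and 5 give a1 < a5, a5 ≤ a2, a2 < a1. Chaining: a1 < a5 ≤ a2 < a1, which forces a1 < a1 — impossible.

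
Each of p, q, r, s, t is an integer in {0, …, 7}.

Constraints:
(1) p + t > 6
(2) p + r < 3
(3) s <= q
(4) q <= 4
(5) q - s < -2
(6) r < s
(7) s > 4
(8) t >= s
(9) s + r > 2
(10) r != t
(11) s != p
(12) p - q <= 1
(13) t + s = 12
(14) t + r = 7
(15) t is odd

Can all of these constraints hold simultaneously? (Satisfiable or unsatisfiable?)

Unsatisfiable

From constraint 7: s ≥ 5. From constraints 3 and 4: s ≤ q and q ≤ 4, so s ≤ 4. But 4 < 5, so no value of s works.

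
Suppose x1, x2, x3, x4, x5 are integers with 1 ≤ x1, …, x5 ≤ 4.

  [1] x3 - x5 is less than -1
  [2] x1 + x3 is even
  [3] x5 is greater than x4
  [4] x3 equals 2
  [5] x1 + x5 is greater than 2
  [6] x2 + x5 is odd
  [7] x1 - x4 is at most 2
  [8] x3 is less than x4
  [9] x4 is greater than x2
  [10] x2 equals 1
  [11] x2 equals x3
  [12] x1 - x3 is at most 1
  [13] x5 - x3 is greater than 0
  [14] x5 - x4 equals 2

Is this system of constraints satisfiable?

Unsatisfiable

Constraint 10 fixes x2 = 1 and constraint 4 fixes x3 = 2, but constraint 11 requires x2 = x3. Since 1 ≠ 2, contradiction.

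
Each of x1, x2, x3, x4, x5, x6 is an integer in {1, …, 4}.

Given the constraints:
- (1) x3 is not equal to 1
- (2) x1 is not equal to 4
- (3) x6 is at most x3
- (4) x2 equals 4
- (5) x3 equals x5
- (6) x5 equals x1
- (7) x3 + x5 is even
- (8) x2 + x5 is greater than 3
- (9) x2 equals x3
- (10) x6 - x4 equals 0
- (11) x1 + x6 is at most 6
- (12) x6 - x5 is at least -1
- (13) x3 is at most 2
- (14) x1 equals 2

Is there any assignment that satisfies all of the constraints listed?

Constraint 4 fixes x2 = 4 and constraint 14 fixes x1 = 2. Constraints 5, 6, and 9 give x2 = x3 = x5 = x1, so x2 = x1. But 4 ≠ 2 — contradiction.

Unsatisfiable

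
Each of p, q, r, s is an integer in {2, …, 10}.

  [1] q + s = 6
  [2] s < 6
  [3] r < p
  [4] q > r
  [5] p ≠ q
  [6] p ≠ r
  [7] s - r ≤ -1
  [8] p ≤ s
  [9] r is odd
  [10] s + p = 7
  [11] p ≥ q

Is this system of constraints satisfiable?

Unsatisfiable

Constraints 4, 7, 8, and 11 give p ≤ s, s < r, r < q, q ≤ p. Chaining: p ≤ s < r < q ≤ p, which forces p < p — impossible.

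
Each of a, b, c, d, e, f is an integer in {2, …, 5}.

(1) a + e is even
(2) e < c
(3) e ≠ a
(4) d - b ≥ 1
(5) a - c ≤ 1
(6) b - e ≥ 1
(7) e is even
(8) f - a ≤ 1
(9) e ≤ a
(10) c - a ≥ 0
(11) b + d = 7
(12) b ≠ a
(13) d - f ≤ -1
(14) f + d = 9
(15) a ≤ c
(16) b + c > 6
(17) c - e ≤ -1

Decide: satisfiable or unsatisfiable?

Unsatisfiable

Constraints 4, 5, 6, 8, 13, and 17 give c − a ≥ -1, a − f ≥ -1, f − d ≥ 1, d − b ≥ 1, b − e ≥ 1, e − c ≥ 1.
Adding all 6 inequalities: the left sides telescope to 0, and the right sides sum to (-1) + (-1) + 1 + 1 + 1 + 1 = 2. So 0 ≥ 2, which is false.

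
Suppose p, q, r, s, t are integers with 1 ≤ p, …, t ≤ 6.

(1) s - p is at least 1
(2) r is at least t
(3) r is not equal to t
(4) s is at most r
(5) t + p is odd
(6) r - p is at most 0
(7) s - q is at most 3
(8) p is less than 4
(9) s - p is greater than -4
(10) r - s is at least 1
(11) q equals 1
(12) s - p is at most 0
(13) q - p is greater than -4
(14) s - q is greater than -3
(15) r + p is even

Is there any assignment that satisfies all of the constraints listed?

Unsatisfiable

Constraints 1, 6, and 10 give p − r ≥ 0, r − s ≥ 1, s − p ≥ 1.
Adding all 3 inequalities: the left sides telescope to 0, and the right sides sum to 0 + 1 + 1 = 2. So 0 ≥ 2, which is false.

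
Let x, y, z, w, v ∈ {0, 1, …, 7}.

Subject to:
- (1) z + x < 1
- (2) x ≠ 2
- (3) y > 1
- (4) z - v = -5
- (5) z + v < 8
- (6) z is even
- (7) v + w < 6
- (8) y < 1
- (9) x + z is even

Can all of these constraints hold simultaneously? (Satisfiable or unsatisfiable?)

From constraint 3: y ≥ 2. From constraint 8: y ≤ 0. But 0 < 2, so no value of y works.

Unsatisfiable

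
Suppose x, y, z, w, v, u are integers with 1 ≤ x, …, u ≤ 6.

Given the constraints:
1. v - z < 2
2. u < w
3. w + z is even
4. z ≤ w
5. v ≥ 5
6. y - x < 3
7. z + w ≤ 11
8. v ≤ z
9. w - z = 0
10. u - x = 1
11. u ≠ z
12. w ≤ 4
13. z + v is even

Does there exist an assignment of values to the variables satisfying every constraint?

From constraints 5 and 8: z ≥ v and v ≥ 5, so z ≥ 5. From constraints 4 and 12: z ≤ w and w ≤ 4, so z ≤ 4. But 4 < 5, so no value of z works.

Unsatisfiable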